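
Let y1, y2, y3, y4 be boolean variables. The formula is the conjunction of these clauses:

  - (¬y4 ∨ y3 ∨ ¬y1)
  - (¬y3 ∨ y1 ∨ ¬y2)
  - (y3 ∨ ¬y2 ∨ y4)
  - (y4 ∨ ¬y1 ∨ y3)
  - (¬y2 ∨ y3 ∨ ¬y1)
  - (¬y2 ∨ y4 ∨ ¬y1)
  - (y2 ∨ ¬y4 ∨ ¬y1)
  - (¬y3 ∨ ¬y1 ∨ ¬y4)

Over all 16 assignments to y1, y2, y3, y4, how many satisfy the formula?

6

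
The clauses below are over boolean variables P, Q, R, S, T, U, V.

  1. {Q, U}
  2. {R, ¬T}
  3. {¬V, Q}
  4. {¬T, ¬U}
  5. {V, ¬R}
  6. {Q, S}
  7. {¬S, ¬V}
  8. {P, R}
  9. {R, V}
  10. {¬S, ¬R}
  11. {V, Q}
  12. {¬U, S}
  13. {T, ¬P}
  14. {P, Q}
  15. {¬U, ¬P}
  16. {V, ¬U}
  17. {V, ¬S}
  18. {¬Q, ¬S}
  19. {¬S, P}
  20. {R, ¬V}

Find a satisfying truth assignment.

P=F, Q=T, R=T, S=F, T=T, U=F, V=T

Set P = False and propagate.
  then R is forced to True.
  then V is forced to True.
  then Q is forced to True.
  then S is forced to False.
  then U is forced to False.
T is now unconstrained; take T = True.
Every clause has at least one true literal under this assignment.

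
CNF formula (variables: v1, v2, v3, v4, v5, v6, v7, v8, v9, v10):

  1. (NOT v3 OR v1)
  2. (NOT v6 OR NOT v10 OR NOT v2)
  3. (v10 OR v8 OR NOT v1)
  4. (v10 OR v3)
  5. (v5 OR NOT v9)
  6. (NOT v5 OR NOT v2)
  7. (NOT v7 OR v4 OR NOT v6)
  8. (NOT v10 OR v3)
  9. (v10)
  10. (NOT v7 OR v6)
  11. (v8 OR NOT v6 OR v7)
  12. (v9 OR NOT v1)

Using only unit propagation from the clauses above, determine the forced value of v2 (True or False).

False

(v10) is a unit clause: v10 = True.
From (NOT v10 OR v3) and v10 = True: v3 = True.
(NOT v3 OR v1) with v3 = True leaves only v1, so v1 = True.
(v9 OR NOT v1) with v1 = True leaves only v9, so v9 = True.
In (NOT v9 OR v5), NOT v9 is now false; v5 must hold, so v5 = True.
(NOT v5 OR NOT v2): since v5 = True, the clause reduces to (NOT v2). v2 = False.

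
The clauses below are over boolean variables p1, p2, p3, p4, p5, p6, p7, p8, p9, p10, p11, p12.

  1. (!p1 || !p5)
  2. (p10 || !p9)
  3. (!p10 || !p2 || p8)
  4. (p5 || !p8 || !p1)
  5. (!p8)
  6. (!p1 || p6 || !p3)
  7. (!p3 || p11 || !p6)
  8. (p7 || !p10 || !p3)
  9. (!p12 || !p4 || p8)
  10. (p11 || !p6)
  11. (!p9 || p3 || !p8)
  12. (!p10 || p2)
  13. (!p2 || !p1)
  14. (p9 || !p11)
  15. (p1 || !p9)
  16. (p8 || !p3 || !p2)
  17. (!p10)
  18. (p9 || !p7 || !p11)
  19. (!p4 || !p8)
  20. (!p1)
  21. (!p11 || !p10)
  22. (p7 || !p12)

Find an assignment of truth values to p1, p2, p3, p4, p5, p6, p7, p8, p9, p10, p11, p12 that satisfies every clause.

p1=F, p2=F, p3=T, p4=T, p5=T, p6=F, p7=T, p8=F, p9=F, p10=F, p11=F, p12=F

Check each clause:
  1. (!p5 || !p1) — !p1 is true.
  2. (p10 || !p9) — !p9 is true.
  3. (p8 || !p10 || !p2) — !p10 is true.
  4. (p5 || !p1 || !p8) — !p8 is true.
  5. (!p8) — !p8 is true.
  6. (!p1 || !p3 || p6) — !p1 is true.
  7. (p11 || !p6 || !p3) — !p6 is true.
  8. (!p3 || p7 || !p10) — !p10 is true.
  9. (!p4 || p8 || !p12) — !p12 is true.
  10. (p11 || !p6) — !p6 is true.
  11. (!p9 || !p8 || p3) — !p8 is true.
  12. (p2 || !p10) — !p10 is true.
  13. (!p1 || !p2) — !p2 is true.
  14. (!p11 || p9) — !p11 is true.
  15. (p1 || !p9) — !p9 is true.
  16. (!p3 || !p2 || p8) — !p2 is true.
  17. (!p10) — !p10 is true.
  18. (!p11 || p9 || !p7) — !p11 is true.
  19. (!p8 || !p4) — !p8 is true.
  20. (!p1) — !p1 is true.
  21. (!p11 || !p10) — !p11 is true.
  22. (p7 || !p12) — !p12 is true.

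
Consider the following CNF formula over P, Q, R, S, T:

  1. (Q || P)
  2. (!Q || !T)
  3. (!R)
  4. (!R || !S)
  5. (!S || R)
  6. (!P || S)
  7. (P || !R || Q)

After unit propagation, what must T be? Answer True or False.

False

(!R) stands alone — R = False.
From (R || !S) and R = False: S = False.
In (!P || S), S is now false; !P must hold, so P = False.
From (P || Q) and P = False: Q = True.
In (!T || !Q), !Q is now false; !T must hold, so T = False.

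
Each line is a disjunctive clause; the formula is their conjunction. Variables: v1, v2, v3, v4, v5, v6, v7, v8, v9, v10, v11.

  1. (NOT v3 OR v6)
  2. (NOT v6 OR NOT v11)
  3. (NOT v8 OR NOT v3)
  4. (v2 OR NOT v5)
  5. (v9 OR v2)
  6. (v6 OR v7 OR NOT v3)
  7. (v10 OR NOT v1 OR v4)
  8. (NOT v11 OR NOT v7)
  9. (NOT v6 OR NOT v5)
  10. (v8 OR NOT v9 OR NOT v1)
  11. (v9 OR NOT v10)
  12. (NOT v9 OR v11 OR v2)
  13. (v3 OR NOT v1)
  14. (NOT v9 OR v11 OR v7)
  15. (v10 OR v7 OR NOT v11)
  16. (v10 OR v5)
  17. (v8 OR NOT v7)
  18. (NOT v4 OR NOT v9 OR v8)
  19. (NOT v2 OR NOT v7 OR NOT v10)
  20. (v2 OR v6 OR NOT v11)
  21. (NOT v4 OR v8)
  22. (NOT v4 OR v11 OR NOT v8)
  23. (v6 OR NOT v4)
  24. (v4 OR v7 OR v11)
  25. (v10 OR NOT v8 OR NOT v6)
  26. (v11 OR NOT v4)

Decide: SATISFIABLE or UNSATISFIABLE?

SATISFIABLE

Pure literal: v1 appears only negated; assign v1 = False.
Try v2 = True.
Branch on v3: take v3 = False.
Branch on v4: take v4 = False.
For the remaining variables, v5 = True, v6 = False, v7 = False, v8 = False, v9 = True, v10 = True, v11 = True works.
So v1=F, v2=T, v3=F, v4=F, v5=T, v6=F, v7=F, v8=F, v9=T, v10=T, v11=T is a satisfying assignment.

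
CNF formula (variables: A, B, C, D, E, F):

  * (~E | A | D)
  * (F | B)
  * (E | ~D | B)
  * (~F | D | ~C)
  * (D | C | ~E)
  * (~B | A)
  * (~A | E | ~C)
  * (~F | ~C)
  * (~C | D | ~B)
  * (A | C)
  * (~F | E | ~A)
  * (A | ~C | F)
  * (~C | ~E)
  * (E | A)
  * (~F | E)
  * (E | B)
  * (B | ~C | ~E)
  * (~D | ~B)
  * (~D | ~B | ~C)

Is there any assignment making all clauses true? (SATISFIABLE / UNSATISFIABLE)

SATISFIABLE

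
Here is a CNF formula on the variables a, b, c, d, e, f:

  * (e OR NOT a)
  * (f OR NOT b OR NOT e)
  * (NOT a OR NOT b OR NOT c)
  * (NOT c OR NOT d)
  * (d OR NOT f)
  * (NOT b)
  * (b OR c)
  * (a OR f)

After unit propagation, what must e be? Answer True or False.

True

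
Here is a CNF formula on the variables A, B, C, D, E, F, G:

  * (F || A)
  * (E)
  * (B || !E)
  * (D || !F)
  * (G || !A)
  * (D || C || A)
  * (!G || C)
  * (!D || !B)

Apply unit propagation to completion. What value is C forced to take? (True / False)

True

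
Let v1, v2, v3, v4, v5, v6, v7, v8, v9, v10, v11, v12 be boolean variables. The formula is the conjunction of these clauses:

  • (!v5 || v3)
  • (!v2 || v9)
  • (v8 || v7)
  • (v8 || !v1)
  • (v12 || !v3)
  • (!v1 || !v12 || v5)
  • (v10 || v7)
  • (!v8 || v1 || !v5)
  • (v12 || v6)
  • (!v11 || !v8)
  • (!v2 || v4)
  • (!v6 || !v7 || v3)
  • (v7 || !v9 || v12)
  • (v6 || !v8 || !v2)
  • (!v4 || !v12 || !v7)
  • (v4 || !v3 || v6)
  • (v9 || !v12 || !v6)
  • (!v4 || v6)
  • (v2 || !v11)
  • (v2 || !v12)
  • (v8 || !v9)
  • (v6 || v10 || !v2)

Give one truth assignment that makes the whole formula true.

v1=T, v2=T, v3=T, v4=T, v5=T, v6=T, v7=F, v8=T, v9=T, v10=T, v11=F, v12=T

v10 occurs only positively in the remaining clauses — set v10 = True.
Pure literal: v11 appears only negated; assign v11 = False.
Try v1 = True.
  then v8 is forced to True.
Branch on v2: take v2 = True.
  then v9 is forced to True.
  then v4 is forced to True.
  then v6 is forced to True.
Set v3 = True and propagate.
  then v12 is forced to True.
  then v5 is forced to True.
  then v7 is forced to False.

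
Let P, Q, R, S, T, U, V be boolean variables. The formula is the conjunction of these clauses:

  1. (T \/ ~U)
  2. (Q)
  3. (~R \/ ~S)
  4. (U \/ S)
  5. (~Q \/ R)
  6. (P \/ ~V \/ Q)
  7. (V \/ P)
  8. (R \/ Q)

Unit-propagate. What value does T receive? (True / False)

Unit clause (Q) sets Q = True.
From (R \/ ~Q) and Q = True: R = True.
(~S \/ ~R): since R = True, the clause reduces to (~S). S = False.
In (S \/ U), S is now false; U must hold, so U = True.
From (~U \/ T) and U = True: T = True.

True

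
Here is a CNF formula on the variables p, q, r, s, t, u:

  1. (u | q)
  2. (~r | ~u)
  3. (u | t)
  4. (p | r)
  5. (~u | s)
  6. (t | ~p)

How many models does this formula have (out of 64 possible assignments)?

8

The models are:
  p=0 q=1 r=1 s=0 t=1 u=0
  p=0 q=1 r=1 s=1 t=1 u=0
  p=1 q=0 r=0 s=1 t=1 u=1
  p=1 q=1 r=0 s=0 t=1 u=0
  p=1 q=1 r=0 s=1 t=1 u=0
  p=1 q=1 r=0 s=1 t=1 u=1
  p=1 q=1 r=1 s=0 t=1 u=0
  p=1 q=1 r=1 s=1 t=1 u=0
Count: 8.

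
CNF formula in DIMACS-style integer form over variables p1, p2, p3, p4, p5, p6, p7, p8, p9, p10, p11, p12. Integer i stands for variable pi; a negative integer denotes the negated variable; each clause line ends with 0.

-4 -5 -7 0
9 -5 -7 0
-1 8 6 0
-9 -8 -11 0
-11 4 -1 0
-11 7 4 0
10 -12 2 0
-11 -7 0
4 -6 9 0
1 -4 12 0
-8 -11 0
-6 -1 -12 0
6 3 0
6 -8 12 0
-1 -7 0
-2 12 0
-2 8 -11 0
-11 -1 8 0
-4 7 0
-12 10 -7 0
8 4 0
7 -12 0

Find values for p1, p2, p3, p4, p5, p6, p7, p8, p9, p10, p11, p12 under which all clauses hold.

p1=False  p2=True  p3=True  p4=True  p5=False  p6=False  p7=True  p8=False  p9=True  p10=True  p11=False  p12=True

Check each clause:
  1. (¬p7 ∨ ¬p4 ∨ ¬p5) — ¬p5 is true.
  2. (¬p5 ∨ ¬p7 ∨ p9) — p9 is true.
  3. (¬p1 ∨ p6 ∨ p8) — ¬p1 is true.
  4. (¬p11 ∨ ¬p8 ∨ ¬p9) — ¬p8 is true.
  5. (¬p11 ∨ p4 ∨ ¬p1) — p4 is true.
  6. (p7 ∨ p4 ∨ ¬p11) — p4 is true.
  7. (p10 ∨ ¬p12 ∨ p2) — p2 is true.
  8. (¬p11 ∨ ¬p7) — ¬p11 is true.
  9. (p4 ∨ ¬p6 ∨ p9) — p9 is true.
  10. (p12 ∨ p1 ∨ ¬p4) — p12 is true.
  11. (¬p8 ∨ ¬p11) — ¬p8 is true.
  12. (¬p6 ∨ ¬p12 ∨ ¬p1) — ¬p6 is true.
  13. (p3 ∨ p6) — p3 is true.
  14. (p12 ∨ ¬p8 ∨ p6) — ¬p8 is true.
  15. (¬p7 ∨ ¬p1) — ¬p1 is true.
  16. (¬p2 ∨ p12) — p12 is true.
  17. (¬p11 ∨ p8 ∨ ¬p2) — ¬p11 is true.
  18. (¬p1 ∨ p8 ∨ ¬p11) — ¬p11 is true.
  19. (¬p4 ∨ p7) — p7 is true.
  20. (¬p7 ∨ ¬p12 ∨ p10) — p10 is true.
  21. (p4 ∨ p8) — p4 is true.
  22. (¬p12 ∨ p7) — p7 is true.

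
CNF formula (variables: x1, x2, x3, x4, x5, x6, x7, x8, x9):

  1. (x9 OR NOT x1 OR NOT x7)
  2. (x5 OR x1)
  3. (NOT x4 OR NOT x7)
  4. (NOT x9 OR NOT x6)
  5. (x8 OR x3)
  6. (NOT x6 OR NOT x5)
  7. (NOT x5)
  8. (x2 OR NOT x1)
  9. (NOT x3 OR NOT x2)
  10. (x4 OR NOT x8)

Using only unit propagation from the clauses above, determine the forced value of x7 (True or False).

False

Unit clause (NOT x5) sets x5 = False.
From (x5 OR x1) and x5 = False: x1 = True.
In (x2 OR NOT x1), NOT x1 is now false; x2 must hold, so x2 = True.
From (NOT x2 OR NOT x3) and x2 = True: x3 = False.
(x8 OR x3) with x3 = False leaves only x8, so x8 = True.
(x4 OR NOT x8): since x8 = True, the clause reduces to (x4). x4 = True.
In (NOT x4 OR NOT x7), NOT x4 is now false; NOT x7 must hold, so x7 = False.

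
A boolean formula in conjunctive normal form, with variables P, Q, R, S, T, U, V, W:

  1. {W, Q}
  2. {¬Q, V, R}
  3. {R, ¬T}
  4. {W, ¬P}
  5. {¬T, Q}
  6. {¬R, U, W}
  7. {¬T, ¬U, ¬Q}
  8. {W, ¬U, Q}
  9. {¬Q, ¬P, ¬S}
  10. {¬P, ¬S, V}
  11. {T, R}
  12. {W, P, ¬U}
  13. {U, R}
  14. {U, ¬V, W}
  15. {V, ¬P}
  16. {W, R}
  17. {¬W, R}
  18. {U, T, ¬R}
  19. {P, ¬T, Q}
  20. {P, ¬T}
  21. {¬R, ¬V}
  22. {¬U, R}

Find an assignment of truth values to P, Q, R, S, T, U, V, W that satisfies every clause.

Pure literal: S appears only negated; assign S = False.
Branch on P: take P = False.
  then T is forced to False.
  then R is forced to True.
  then U is forced to True.
  then W is forced to True.
  then V is forced to False.
Q is now unconstrained; take Q = True.
Every clause has at least one true literal under this assignment.

P=False, Q=True, R=True, S=False, T=False, U=True, V=False, W=True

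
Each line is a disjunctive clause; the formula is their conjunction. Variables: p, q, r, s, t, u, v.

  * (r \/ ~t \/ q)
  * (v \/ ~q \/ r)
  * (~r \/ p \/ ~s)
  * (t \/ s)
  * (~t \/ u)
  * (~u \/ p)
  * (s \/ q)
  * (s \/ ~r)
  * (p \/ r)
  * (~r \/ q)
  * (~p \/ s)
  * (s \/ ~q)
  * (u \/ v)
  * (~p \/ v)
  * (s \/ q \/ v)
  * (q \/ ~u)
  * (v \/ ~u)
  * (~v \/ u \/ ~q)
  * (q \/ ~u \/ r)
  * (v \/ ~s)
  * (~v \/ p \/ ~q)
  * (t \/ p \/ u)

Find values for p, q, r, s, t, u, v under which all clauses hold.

p=True  q=True  r=False  s=True  t=False  u=True  v=True

Check each clause:
  1. (r \/ ~t \/ q) — q is true.
  2. (~q \/ v \/ r) — v is true.
  3. (p \/ ~s \/ ~r) — p is true.
  4. (t \/ s) — s is true.
  5. (~t \/ u) — ~t is true.
  6. (~u \/ p) — p is true.
  7. (q \/ s) — q is true.
  8. (s \/ ~r) — s is true.
  9. (r \/ p) — p is true.
  10. (~r \/ q) — q is true.
  11. (s \/ ~p) — s is true.
  12. (s \/ ~q) — s is true.
  13. (v \/ u) — u is true.
  14. (v \/ ~p) — v is true.
  15. (s \/ v \/ q) — q is true.
  16. (q \/ ~u) — q is true.
  17. (~u \/ v) — v is true.
  18. (u \/ ~q \/ ~v) — u is true.
  19. (~u \/ q \/ r) — q is true.
  20. (v \/ ~s) — v is true.
  21. (p \/ ~v \/ ~q) — p is true.
  22. (t \/ u \/ p) — p is true.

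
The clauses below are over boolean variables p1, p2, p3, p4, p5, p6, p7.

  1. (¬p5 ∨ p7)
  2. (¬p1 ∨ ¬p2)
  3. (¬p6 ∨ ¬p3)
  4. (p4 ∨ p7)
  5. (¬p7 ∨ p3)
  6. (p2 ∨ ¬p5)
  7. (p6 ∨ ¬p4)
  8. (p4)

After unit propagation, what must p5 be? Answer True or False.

(p4) is a unit clause: p4 = True.
In (¬p4 ∨ p6), ¬p4 is now false; p6 must hold, so p6 = True.
(¬p3 ∨ ¬p6) with p6 = True leaves only ¬p3, so p3 = False.
In (p3 ∨ ¬p7), p3 is now false; ¬p7 must hold, so p7 = False.
In (p7 ∨ ¬p5), p7 is now false; ¬p5 must hold, so p5 = False.

False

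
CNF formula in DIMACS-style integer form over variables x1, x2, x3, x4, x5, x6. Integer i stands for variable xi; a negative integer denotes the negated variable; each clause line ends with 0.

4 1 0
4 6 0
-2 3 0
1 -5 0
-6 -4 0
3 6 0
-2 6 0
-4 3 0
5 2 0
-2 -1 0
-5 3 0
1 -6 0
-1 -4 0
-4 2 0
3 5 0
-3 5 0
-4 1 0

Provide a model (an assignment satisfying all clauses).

x1=1  x2=0  x3=1  x4=0  x5=1  x6=1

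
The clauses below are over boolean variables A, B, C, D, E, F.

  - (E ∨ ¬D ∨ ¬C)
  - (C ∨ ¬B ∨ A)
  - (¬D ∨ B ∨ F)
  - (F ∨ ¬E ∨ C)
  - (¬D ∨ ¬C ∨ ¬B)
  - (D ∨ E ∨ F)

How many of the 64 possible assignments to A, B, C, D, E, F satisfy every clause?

27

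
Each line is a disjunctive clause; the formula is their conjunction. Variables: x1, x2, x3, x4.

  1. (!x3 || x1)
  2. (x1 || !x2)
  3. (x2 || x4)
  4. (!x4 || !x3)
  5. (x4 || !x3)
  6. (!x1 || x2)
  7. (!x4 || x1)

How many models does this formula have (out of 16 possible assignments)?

2

Satisfying assignments:
  x1=1 x2=1 x3=0 x4=0
  x1=1 x2=1 x3=0 x4=1
Count: 2.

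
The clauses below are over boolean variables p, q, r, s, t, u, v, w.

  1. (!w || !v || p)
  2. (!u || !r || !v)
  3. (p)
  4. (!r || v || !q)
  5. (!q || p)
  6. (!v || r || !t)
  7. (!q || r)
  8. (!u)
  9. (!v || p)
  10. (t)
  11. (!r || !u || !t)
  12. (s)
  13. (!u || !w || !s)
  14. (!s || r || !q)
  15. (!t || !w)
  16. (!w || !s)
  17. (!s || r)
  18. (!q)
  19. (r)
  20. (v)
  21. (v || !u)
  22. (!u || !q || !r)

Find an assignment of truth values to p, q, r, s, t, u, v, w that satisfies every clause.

(p) is a unit clause, so p = True.
The clause (!u) is unit: u must be False.
(t) is a unit clause, so t = True.
(s) is a unit clause, so s = True.
The clause (!w) is unit: w must be False.
The clause (r) is unit: r must be True.
(!q) is a unit clause, so q = False.
(v) is a unit clause, so v = True.

p=True, q=False, r=True, s=True, t=True, u=False, v=True, w=False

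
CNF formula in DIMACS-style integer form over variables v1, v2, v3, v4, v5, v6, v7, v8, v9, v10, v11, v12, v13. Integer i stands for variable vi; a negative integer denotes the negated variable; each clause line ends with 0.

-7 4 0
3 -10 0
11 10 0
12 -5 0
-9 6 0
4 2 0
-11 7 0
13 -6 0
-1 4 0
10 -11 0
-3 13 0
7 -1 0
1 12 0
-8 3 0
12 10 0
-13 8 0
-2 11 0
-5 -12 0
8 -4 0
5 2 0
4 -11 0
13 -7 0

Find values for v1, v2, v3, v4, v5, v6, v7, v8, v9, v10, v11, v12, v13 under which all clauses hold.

v1 = T  v2 = T  v3 = T  v4 = T  v5 = F  v6 = T  v7 = T  v8 = T  v9 = T  v10 = T  v11 = T  v12 = F  v13 = T

Branch on v1: take v1 = True.
  then v4 is forced to True.
  then v7 is forced to True.
  then v8 is forced to True.
  then v3 is forced to True.
  then v13 is forced to True.
Branch on v2: take v2 = True.
  then v11 is forced to True.
  then v10 is forced to True.
Try v5 = False.
For the remaining variables, v6 = True, v9 = True, v12 = False works.
Every clause has at least one true literal under this assignment.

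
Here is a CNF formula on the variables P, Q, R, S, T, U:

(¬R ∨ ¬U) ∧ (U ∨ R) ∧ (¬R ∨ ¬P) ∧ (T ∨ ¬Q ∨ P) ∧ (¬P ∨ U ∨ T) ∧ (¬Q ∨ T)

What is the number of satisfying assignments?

18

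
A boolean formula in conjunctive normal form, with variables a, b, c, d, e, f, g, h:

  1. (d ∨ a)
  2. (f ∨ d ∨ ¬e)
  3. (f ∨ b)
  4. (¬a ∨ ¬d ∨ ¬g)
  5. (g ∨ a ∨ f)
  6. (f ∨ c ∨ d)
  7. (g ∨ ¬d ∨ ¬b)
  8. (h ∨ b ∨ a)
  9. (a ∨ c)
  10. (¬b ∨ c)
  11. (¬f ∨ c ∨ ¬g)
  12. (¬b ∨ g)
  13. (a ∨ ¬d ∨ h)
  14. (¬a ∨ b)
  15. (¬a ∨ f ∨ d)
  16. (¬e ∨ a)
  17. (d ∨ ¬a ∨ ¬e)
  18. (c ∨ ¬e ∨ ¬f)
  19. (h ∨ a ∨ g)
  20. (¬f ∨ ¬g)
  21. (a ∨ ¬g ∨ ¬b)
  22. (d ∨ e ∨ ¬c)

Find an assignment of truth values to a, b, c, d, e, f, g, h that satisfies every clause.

h occurs only positively in the remaining clauses — set h = True.
Set a = False and propagate.
  then d is forced to True.
  then c is forced to True.
  then e is forced to False.
Set b = False and propagate.
  then f is forced to True.
  then g is forced to False.
Every clause has at least one true literal under this assignment.
Check each clause:
  1. (d ∨ a) — d is true.
  2. (d ∨ ¬e ∨ f) — ¬e is true.
  3. (f ∨ b) — f is true.
  4. (¬d ∨ ¬a ∨ ¬g) — ¬g is true.
  5. (a ∨ f ∨ g) — f is true.
  6. (d ∨ f ∨ c) — c is true.
  7. (g ∨ ¬d ∨ ¬b) — ¬b is true.
  8. (a ∨ h ∨ b) — h is true.
  9. (c ∨ a) — c is true.
  10. (c ∨ ¬b) — c is true.
  11. (c ∨ ¬g ∨ ¬f) — ¬g is true.
  12. (¬b ∨ g) — ¬b is true.
  13. (¬d ∨ a ∨ h) — h is true.
  14. (b ∨ ¬a) — ¬a is true.
  15. (d ∨ ¬a ∨ f) — d is true.
  16. (¬e ∨ a) — ¬e is true.
  17. (¬a ∨ d ∨ ¬e) — ¬e is true.
  18. (¬e ∨ ¬f ∨ c) — c is true.
  19. (a ∨ h ∨ g) — h is true.
  20. (¬g ∨ ¬f) — ¬g is true.
  21. (a ∨ ¬g ∨ ¬b) — ¬g is true.
  22. (¬c ∨ e ∨ d) — d is true.

a = False, b = False, c = True, d = True, e = False, f = True, g = False, h = True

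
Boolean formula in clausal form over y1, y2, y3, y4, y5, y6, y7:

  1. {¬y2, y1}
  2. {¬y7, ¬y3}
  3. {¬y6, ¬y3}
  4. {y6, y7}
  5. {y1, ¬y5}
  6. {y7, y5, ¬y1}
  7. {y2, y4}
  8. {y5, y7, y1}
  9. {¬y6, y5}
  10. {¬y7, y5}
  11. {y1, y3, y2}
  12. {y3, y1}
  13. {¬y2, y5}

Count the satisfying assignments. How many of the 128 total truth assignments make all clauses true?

Case analysis on y1 and y5:
  y1=T, y5=T: 9 of the 32 assignments to (y2,y3,y4,y6,y7) work.
  y1=T, y5=F: a clause becomes empty — 0.
  y1=F, y5=T: a clause becomes empty — 0.
  y1=F, y5=F: a clause becomes empty — 0.
Total: 9 + 0 + 0 + 0 = 9.

9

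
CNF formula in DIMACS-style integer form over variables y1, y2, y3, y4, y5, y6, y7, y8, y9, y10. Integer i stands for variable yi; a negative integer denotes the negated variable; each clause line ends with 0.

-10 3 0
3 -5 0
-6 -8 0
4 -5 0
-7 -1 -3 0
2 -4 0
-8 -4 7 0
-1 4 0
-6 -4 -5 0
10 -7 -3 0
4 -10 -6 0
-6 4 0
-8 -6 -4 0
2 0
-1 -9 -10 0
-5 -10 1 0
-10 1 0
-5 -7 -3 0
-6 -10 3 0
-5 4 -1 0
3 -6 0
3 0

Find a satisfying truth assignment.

y1 = False, y2 = True, y3 = True, y4 = False, y5 = False, y6 = False, y7 = False, y8 = False, y9 = False, y10 = False

The clause (y2) is unit: y2 must be True.
The clause (y3) is unit: y3 must be True.
y5 occurs only negated in the remaining clauses — set y5 = False.
Pure literal: y6 appears only negated; assign y6 = False.
Set y1 = False and propagate.
  then y10 is forced to False.
  then y7 is forced to False.
The remaining clauses are satisfied by y4 = False, y8 = False, y9 = False.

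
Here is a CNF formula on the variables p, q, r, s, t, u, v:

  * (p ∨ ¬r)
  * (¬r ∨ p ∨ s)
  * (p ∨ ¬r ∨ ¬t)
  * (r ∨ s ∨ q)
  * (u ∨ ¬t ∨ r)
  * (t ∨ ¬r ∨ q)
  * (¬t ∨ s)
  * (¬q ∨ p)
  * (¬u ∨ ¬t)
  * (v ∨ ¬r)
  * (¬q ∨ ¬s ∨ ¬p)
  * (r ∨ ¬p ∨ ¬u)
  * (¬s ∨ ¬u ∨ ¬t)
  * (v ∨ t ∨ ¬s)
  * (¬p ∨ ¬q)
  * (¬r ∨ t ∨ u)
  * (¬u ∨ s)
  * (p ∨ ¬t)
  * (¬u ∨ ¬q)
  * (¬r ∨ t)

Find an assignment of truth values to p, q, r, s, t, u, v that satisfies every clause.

Pure literal: v appears only positively; assign v = True.
Try p = True.
  then q is forced to False.
For the remaining variables, r = True, s = True, t = True, u = False works.
Every clause has at least one true literal under this assignment.
Check each clause:
  1. (p ∨ ¬r) — p is true.
  2. (p ∨ ¬r ∨ s) — p is true.
  3. (p ∨ ¬r ∨ ¬t) — p is true.
  4. (r ∨ q ∨ s) — r is true.
  5. (r ∨ u ∨ ¬t) — r is true.
  6. (q ∨ t ∨ ¬r) — t is true.
  7. (s ∨ ¬t) — s is true.
  8. (p ∨ ¬q) — p is true.
  9. (¬t ∨ ¬u) — ¬u is true.
  10. (v ∨ ¬r) — v is true.
  11. (¬q ∨ ¬p ∨ ¬s) — ¬q is true.
  12. (r ∨ ¬u ∨ ¬p) — ¬u is true.
  13. (¬u ∨ ¬t ∨ ¬s) — ¬u is true.
  14. (t ∨ ¬s ∨ v) — t is true.
  15. (¬p ∨ ¬q) — ¬q is true.
  16. (t ∨ ¬r ∨ u) — t is true.
  17. (s ∨ ¬u) — ¬u is true.
  18. (¬t ∨ p) — p is true.
  19. (¬u ∨ ¬q) — ¬u is true.
  20. (¬r ∨ t) — t is true.

p=1  q=0  r=1  s=1  t=1  u=0  v=1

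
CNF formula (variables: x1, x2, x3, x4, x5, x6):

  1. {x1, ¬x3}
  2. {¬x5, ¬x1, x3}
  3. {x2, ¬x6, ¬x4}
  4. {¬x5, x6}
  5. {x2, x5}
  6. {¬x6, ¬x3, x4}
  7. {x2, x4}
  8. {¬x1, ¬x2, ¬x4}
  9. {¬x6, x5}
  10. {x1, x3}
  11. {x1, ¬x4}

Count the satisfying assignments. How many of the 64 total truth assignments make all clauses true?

Satisfying assignments:
  x1=T x2=T x3=F x4=F x5=F x6=F
  x1=T x2=T x3=T x4=F x5=F x6=F
Count: 2.

2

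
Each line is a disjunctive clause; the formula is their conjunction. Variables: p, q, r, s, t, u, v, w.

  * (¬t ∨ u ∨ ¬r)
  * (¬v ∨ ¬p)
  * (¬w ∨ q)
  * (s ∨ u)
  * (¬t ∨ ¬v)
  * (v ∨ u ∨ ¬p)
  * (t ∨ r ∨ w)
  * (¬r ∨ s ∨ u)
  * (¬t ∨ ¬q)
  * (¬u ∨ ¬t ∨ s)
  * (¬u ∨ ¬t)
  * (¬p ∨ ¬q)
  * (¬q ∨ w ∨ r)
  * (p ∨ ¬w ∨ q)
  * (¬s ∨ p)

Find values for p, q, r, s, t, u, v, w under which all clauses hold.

Try p = False.
  then s is forced to False.
  then u is forced to True.
  then t is forced to False.
Set q = True and propagate.
Try r = True.
v, w are now unconstrained; take v = False, w = False.

p=0, q=1, r=1, s=0, t=0, u=1, v=0, w=0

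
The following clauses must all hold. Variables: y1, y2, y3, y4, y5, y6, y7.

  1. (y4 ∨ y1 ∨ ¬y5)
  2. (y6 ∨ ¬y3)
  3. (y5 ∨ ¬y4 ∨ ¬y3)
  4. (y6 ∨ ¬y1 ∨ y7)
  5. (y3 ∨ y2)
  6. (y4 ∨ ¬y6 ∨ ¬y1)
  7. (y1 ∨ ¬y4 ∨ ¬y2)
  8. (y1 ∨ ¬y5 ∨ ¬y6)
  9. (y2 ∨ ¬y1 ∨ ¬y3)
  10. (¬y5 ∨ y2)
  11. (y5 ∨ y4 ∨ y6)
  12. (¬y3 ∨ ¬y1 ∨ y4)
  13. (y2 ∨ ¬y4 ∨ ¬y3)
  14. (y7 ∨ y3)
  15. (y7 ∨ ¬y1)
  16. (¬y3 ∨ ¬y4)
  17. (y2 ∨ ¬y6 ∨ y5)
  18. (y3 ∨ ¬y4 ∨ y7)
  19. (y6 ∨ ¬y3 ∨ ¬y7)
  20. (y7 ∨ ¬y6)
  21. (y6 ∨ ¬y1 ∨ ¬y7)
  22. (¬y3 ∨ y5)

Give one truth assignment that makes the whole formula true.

y1=T  y2=T  y3=F  y4=T  y5=F  y6=T  y7=T

Check each clause:
  1. (¬y5 ∨ y1 ∨ y4) — y1 is true.
  2. (¬y3 ∨ y6) — ¬y3 is true.
  3. (y5 ∨ ¬y3 ∨ ¬y4) — ¬y3 is true.
  4. (¬y1 ∨ y6 ∨ y7) — y6 is true.
  5. (y2 ∨ y3) — y2 is true.
  6. (¬y6 ∨ ¬y1 ∨ y4) — y4 is true.
  7. (y1 ∨ ¬y2 ∨ ¬y4) — y1 is true.
  8. (y1 ∨ ¬y6 ∨ ¬y5) — y1 is true.
  9. (¬y3 ∨ y2 ∨ ¬y1) — y2 is true.
  10. (¬y5 ∨ y2) — y2 is true.
  11. (y6 ∨ y4 ∨ y5) — y4 is true.
  12. (¬y1 ∨ y4 ∨ ¬y3) — y4 is true.
  13. (¬y4 ∨ ¬y3 ∨ y2) — y2 is true.
  14. (y3 ∨ y7) — y7 is true.
  15. (y7 ∨ ¬y1) — y7 is true.
  16. (¬y3 ∨ ¬y4) — ¬y3 is true.
  17. (¬y6 ∨ y2 ∨ y5) — y2 is true.
  18. (y3 ∨ ¬y4 ∨ y7) — y7 is true.
  19. (¬y3 ∨ y6 ∨ ¬y7) — ¬y3 is true.
  20. (¬y6 ∨ y7) — y7 is true.
  21. (¬y1 ∨ y6 ∨ ¬y7) — y6 is true.
  22. (¬y3 ∨ y5) — ¬y3 is true.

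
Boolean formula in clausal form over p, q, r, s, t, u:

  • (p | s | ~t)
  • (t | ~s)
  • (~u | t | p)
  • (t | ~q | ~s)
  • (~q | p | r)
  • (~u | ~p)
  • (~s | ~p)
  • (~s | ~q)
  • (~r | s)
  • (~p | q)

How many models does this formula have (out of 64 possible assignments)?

The models are:
  p=0 q=0 r=0 s=0 t=0 u=0
  p=0 q=0 r=0 s=1 t=1 u=0
  p=0 q=0 r=0 s=1 t=1 u=1
  p=0 q=0 r=1 s=1 t=1 u=0
  p=0 q=0 r=1 s=1 t=1 u=1
  p=1 q=1 r=0 s=0 t=0 u=0
  p=1 q=1 r=0 s=0 t=1 u=0
That's 7 in total.

7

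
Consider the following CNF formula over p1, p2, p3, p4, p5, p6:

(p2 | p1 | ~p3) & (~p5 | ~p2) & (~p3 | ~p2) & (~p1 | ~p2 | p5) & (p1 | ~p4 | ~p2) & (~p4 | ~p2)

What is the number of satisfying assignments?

Case analysis on p2 and p1:
  p2=1, p1=1: a clause becomes empty — 0.
  p2=1, p1=0: remaining (p3,p4,p5,p6) ∈ {(0,0,0,0); (0,0,0,1)} — 2.
  p2=0, p1=1: p3, p4, p5, p6 free → 2^4 = 16.
  p2=0, p1=0: forces p3=0; p4, p5, p6 free → 2^3 = 8.
Total: 0 + 2 + 16 + 8 = 26.

26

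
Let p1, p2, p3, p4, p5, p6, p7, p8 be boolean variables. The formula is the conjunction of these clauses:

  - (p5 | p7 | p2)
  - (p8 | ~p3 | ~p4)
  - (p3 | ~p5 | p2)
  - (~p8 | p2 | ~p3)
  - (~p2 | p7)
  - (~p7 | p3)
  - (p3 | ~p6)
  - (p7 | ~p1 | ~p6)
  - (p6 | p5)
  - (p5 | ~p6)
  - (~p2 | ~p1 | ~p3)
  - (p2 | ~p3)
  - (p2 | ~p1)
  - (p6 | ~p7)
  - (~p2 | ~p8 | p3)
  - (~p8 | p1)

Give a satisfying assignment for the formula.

p4 occurs only negated in the remaining clauses — set p4 = False.
Branch on p1: take p1 = False.
  then p8 is forced to False.
Try p2 = True.
  then p7 is forced to True.
  then p3 is forced to True.
  then p6 is forced to True.
  then p5 is forced to True.
Every clause has at least one true literal under this assignment.

p1=False  p2=True  p3=True  p4=False  p5=True  p6=True  p7=True  p8=False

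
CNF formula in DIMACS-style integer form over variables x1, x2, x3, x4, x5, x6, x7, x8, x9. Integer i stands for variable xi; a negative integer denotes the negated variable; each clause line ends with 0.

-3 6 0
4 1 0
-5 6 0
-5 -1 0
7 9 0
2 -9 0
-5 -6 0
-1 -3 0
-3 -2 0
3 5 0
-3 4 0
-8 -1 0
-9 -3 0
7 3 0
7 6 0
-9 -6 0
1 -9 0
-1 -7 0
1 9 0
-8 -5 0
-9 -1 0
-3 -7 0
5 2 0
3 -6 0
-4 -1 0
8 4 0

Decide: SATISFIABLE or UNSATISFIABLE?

UNSATISFIABLE

x1 = True:
  propagation gives x5=False, x3=False; an empty clause results — contradiction.
x1 = False:
  propagation gives x4=True, x9=False; an empty clause results — contradiction.
Every branch closes, so no satisfying assignment exists.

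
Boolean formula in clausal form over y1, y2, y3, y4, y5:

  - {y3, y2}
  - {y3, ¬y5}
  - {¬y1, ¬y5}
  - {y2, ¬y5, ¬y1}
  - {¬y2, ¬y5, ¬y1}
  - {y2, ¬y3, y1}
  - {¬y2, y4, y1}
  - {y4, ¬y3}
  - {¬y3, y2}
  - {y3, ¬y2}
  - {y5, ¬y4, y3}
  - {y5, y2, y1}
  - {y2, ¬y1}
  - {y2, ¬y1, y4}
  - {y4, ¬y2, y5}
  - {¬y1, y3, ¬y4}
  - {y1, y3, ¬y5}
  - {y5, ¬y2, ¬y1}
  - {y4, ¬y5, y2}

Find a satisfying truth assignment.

y1=F, y2=T, y3=T, y4=T, y5=F

Branch on y1: take y1 = False.
Set y2 = True and propagate.
  then y4 is forced to True.
  then y3 is forced to True.
y5 is now unconstrained; take y5 = False.
Every clause has at least one true literal under this assignment.
Check each clause:
  1. {y3, y2} — y2 is true.
  2. {¬y5, y3} — y3 is true.
  3. {¬y1, ¬y5} — ¬y5 is true.
  4. {¬y1, y2, ¬y5} — y2 is true.
  5. {¬y5, ¬y1, ¬y2} — ¬y5 is true.
  6. {y1, y2, ¬y3} — y2 is true.
  7. {y1, y4, ¬y2} — y4 is true.
  8. {¬y3, y4} — y4 is true.
  9. {y2, ¬y3} — y2 is true.
  10. {¬y2, y3} — y3 is true.
  11. {y5, y3, ¬y4} — y3 is true.
  12. {y2, y5, y1} — y2 is true.
  13. {¬y1, y2} — y2 is true.
  14. {¬y1, y4, y2} — y2 is true.
  15. {y4, ¬y2, y5} — y4 is true.
  16. {¬y4, ¬y1, y3} — y3 is true.
  17. {y1, y3, ¬y5} — y3 is true.
  18. {y5, ¬y1, ¬y2} — ¬y1 is true.
  19. {y4, ¬y5, y2} — y2 is true.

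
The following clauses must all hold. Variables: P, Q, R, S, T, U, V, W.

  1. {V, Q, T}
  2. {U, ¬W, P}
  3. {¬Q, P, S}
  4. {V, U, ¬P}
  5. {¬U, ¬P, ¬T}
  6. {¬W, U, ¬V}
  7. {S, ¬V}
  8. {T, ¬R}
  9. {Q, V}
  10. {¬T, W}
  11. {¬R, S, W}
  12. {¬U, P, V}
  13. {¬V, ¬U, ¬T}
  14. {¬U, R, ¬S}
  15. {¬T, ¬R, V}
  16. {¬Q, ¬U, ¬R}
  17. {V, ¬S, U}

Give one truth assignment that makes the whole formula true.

P = True, Q = True, R = False, S = True, T = False, U = False, V = True, W = False

Set P = True and propagate.
Branch on Q: take Q = True.
For the remaining variables, R = False, S = True, T = False, U = False, V = True, W = False works.
Every clause has at least one true literal under this assignment.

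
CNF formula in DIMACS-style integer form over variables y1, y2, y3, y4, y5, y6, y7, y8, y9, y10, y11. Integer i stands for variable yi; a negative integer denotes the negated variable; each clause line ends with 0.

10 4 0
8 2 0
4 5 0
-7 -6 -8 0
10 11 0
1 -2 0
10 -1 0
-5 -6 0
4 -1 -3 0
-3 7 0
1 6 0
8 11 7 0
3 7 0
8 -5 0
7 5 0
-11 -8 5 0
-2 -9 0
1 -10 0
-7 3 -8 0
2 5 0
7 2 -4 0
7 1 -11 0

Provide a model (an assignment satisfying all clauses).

y1=True  y2=False  y3=True  y4=True  y5=True  y6=False  y7=True  y8=True  y9=False  y10=True  y11=True

y9 occurs only negated in the remaining clauses — set y9 = False.
Set y1 = True and propagate.
  then y10 is forced to True.
Set y2 = False and propagate.
  then y8 is forced to True.
  then y5 is forced to True.
  then y6 is forced to False.
Branch on y3: take y3 = True.
  then y4 is forced to True.
  then y7 is forced to True.
y11 is now unconstrained; take y11 = True.
Every clause has at least one true literal under this assignment.
Check each clause:
  1. {y10, y4} — y10 is true.
  2. {y8, y2} — y8 is true.
  3. {y4, y5} — y4 is true.
  4. {¬y7, ¬y6, ¬y8} — ¬y6 is true.
  5. {y11, y10} — y10 is true.
  6. {¬y2, y1} — y1 is true.
  7. {¬y1, y10} — y10 is true.
  8. {¬y6, ¬y5} — ¬y6 is true.
  9. {¬y1, ¬y3, y4} — y4 is true.
  10. {¬y3, y7} — y7 is true.
  11. {y6, y1} — y1 is true.
  12. {y11, y8, y7} — y8 is true.
  13. {y3, y7} — y3 is true.
  14. {y8, ¬y5} — y8 is true.
  15. {y5, y7} — y5 is true.
  16. {y5, ¬y8, ¬y11} — y5 is true.
  17. {¬y2, ¬y9} — ¬y2 is true.
  18. {¬y10, y1} — y1 is true.
  19. {¬y7, ¬y8, y3} — y3 is true.
  20. {y5, y2} — y5 is true.
  21. {¬y4, y7, y2} — y7 is true.
  22. {¬y11, y7, y1} — y1 is true.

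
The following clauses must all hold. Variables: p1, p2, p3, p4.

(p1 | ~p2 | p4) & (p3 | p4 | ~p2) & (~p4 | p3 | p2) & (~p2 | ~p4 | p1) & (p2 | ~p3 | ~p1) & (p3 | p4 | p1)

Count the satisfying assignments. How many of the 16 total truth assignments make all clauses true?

The models are:
  p1=F p2=F p3=T p4=F
  p1=F p2=F p3=T p4=T
  p1=T p2=F p3=F p4=F
  p1=T p2=T p3=F p4=T
  p1=T p2=T p3=T p4=F
  p1=T p2=T p3=T p4=T
Count: 6.

6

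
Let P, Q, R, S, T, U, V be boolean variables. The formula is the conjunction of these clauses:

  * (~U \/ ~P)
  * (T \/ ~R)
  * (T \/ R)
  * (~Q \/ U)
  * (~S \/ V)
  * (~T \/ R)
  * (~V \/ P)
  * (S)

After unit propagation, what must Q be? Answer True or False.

(S) stands alone — S = True.
(~S \/ V): since S = True, the clause reduces to (V). V = True.
In (~V \/ P), ~V is now false; P must hold, so P = True.
(~P \/ ~U): since P = True, the clause reduces to (~U). U = False.
(~Q \/ U): since U = False, the clause reduces to (~Q). Q = False.

False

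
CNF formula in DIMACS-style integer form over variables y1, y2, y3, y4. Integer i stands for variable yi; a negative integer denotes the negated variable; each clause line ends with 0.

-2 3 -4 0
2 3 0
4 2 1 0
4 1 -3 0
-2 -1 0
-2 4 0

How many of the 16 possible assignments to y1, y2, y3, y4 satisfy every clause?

4

The models are:
  y1=F y2=F y3=T y4=T
  y1=F y2=T y3=T y4=T
  y1=T y2=F y3=T y4=F
  y1=T y2=F y3=T y4=T
That's 4 in total.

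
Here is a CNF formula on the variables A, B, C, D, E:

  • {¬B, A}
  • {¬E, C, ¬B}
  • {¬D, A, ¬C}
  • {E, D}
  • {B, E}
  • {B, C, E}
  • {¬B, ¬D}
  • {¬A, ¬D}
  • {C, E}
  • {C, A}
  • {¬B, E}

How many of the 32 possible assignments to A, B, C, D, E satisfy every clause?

4

The models are:
  A=0 B=0 C=1 D=0 E=1
  A=1 B=0 C=0 D=0 E=1
  A=1 B=0 C=1 D=0 E=1
  A=1 B=1 C=1 D=0 E=1
That's 4 in total.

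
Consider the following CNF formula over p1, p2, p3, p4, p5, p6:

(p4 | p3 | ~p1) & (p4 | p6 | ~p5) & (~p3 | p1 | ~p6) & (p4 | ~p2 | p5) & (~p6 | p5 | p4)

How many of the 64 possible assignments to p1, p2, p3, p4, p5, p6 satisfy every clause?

Split on p4, then p5.
  p4=1, p5=1: p2 free; 7 ways for (p1,p3,p6) × 2^1 = 14.
  p4=1, p5=0: p2 free; 7 ways for (p1,p3,p6) × 2^1 = 14.
  p4=0, p5=1: remaining (p1,p2,p3,p6) ∈ {(0,0,0,1); (0,1,0,1); (1,0,1,1); (1,1,1,1)} — 4.
  p4=0, p5=0: remaining (p1,p2,p3,p6) ∈ {(0,0,0,0); (0,0,1,0); (1,0,1,0)} — 3.
Total: 14 + 14 + 4 + 3 = 35.

35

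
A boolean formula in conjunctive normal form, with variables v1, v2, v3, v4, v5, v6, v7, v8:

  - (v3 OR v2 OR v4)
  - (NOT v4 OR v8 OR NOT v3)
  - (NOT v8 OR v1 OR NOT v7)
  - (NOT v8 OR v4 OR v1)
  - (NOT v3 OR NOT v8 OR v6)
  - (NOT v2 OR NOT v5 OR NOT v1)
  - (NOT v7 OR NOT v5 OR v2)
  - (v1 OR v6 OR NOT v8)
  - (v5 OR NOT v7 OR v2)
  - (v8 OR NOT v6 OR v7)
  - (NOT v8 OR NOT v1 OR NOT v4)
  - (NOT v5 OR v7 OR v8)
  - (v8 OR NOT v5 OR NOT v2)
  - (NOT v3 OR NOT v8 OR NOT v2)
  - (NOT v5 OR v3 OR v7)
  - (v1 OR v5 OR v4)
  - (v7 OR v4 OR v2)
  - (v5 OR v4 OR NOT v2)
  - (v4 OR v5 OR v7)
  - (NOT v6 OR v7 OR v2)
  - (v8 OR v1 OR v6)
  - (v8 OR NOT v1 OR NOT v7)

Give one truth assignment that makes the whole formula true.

Try v1 = False.
Set v2 = True and propagate.
The remaining clauses are satisfied by v3 = False, v4 = True, v5 = False, v6 = True, v7 = False, v8 = True.
Every clause has at least one true literal under this assignment.

v1=F, v2=T, v3=F, v4=T, v5=F, v6=T, v7=F, v8=T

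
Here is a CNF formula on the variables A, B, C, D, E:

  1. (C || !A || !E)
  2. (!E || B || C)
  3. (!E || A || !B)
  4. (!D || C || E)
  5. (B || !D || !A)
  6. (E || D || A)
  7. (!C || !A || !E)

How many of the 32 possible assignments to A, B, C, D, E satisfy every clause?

9

Split on E, then A.
  E=1, A=1: a clause becomes empty — 0.
  E=1, A=0: remaining (B,C,D) ∈ {(0,1,0); (0,1,1)} — 2.
  E=0, A=1: 5 of the 8 assignments to (B,C,D) work.
  E=0, A=0: remaining (B,C,D) ∈ {(0,1,1); (1,1,1)} — 2.
Total: 0 + 2 + 5 + 2 = 9.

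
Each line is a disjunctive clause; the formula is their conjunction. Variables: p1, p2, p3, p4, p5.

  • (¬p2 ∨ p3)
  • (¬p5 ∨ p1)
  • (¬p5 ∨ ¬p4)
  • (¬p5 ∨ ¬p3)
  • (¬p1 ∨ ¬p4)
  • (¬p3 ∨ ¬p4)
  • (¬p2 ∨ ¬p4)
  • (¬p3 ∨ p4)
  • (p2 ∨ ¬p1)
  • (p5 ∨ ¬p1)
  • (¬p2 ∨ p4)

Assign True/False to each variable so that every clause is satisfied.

Try p1 = False.
  then p5 is forced to False.
Try p2 = False.
For the remaining variables, p3 = False, p4 = True works.
Every clause has at least one true literal under this assignment.

p1 = False, p2 = False, p3 = False, p4 = True, p5 = False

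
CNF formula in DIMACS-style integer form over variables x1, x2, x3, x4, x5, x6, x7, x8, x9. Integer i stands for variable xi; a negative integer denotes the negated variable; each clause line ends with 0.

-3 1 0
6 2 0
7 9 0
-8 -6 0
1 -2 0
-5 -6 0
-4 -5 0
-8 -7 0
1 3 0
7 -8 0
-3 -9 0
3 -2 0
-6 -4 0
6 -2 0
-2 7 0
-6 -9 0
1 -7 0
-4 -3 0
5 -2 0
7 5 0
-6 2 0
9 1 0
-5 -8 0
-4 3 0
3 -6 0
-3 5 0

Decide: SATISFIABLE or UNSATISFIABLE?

UNSATISFIABLE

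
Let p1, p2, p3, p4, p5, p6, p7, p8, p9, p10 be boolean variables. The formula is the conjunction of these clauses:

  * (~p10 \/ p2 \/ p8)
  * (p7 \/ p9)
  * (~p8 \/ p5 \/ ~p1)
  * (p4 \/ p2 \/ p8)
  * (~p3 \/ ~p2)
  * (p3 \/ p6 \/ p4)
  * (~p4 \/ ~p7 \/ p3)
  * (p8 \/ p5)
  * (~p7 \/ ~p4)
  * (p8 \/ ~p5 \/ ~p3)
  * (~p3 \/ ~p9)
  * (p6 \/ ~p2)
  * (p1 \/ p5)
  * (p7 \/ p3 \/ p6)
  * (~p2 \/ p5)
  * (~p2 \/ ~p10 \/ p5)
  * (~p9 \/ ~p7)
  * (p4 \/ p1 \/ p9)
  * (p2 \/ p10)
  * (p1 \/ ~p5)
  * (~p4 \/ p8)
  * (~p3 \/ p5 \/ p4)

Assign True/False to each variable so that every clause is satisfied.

p1=True, p2=True, p3=False, p4=False, p5=True, p6=True, p7=False, p8=False, p9=True, p10=True

Pure literal: p6 appears only positively; assign p6 = True.
Try p1 = True.
The remaining clauses are satisfied by p2 = True, p3 = False, p4 = False, p5 = True, p7 = False, p8 = False, p9 = True, p10 = True.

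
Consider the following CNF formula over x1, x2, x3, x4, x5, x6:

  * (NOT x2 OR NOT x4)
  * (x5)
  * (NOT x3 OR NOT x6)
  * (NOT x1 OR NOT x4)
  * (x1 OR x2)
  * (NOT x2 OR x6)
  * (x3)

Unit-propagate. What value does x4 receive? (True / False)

(x5) stands alone — x5 = True.
(x3) stands alone — x3 = True.
In (NOT x3 OR NOT x6), NOT x3 is now false; NOT x6 must hold, so x6 = False.
From (x6 OR NOT x2) and x6 = False: x2 = False.
(x2 OR x1): since x2 = False, the clause reduces to (x1). x1 = True.
(NOT x1 OR NOT x4) with x1 = True leaves only NOT x4, so x4 = False.

False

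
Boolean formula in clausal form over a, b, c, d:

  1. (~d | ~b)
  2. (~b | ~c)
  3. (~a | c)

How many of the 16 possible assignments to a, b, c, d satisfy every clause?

7

The models are:
  a=0 b=0 c=0 d=0
  a=0 b=0 c=0 d=1
  a=0 b=0 c=1 d=0
  a=0 b=0 c=1 d=1
  a=0 b=1 c=0 d=0
  a=1 b=0 c=1 d=0
  a=1 b=0 c=1 d=1
Count: 7.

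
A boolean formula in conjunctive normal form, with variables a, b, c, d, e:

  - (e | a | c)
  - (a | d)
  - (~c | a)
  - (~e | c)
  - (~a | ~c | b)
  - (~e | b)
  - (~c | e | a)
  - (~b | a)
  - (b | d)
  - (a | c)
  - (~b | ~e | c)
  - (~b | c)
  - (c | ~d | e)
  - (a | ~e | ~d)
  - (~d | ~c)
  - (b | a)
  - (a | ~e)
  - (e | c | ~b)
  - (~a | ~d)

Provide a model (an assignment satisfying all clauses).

a=T, b=T, c=T, d=F, e=F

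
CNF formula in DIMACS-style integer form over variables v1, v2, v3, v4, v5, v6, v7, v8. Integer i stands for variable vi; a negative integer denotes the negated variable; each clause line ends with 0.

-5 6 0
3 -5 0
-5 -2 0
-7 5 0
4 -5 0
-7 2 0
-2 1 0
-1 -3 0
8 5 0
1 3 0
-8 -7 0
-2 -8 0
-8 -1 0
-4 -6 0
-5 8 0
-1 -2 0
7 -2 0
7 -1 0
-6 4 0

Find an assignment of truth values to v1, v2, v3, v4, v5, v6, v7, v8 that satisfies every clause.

v1=F  v2=F  v3=T  v4=T  v5=F  v6=F  v7=F  v8=T

Branch on v1: take v1 = False.
  then v2 is forced to False.
  then v7 is forced to False.
  then v3 is forced to True.
Set v4 = True and propagate.
  then v6 is forced to False.
  then v5 is forced to False.
  then v8 is forced to True.
Every clause has at least one true literal under this assignment.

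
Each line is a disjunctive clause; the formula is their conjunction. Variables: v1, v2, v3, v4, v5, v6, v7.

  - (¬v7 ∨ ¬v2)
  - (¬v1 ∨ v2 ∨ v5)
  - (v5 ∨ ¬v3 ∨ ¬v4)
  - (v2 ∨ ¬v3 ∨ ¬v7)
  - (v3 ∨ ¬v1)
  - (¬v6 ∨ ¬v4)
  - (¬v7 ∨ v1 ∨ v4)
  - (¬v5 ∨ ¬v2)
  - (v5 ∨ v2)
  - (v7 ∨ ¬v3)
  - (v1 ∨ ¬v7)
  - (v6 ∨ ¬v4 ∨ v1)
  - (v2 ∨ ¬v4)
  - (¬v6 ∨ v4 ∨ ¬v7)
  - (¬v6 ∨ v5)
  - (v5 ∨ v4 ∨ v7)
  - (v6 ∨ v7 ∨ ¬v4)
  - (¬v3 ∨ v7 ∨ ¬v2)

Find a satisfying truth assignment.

Set v1 = False and propagate.
  then v7 is forced to False.
  then v3 is forced to False.
Set v2 = False and propagate.
  then v5 is forced to True.
  then v4 is forced to False.
v6 is now unconstrained; take v6 = True.

v1 = F, v2 = F, v3 = F, v4 = F, v5 = T, v6 = T, v7 = F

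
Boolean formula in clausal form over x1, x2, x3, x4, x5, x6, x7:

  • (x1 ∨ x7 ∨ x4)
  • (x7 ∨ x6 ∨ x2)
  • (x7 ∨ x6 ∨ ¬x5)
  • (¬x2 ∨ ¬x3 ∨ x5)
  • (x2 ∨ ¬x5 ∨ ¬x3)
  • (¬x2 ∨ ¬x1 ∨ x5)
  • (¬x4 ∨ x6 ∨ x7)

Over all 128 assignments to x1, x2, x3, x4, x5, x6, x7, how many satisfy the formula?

Case analysis on x2 and x5:
  x2=1, x5=1: x3 free; 11 ways for (x1,x4,x6,x7) × 2^1 = 22.
  x2=1, x5=0: 5 of the 32 assignments to (x1,x3,x4,x6,x7) work.
  x2=0, x5=1: 11 of the 32 assignments to (x1,x3,x4,x6,x7) work.
  x2=0, x5=0: x3 free; 11 ways for (x1,x4,x6,x7) × 2^1 = 22.
Total: 22 + 5 + 11 + 22 = 60.

60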